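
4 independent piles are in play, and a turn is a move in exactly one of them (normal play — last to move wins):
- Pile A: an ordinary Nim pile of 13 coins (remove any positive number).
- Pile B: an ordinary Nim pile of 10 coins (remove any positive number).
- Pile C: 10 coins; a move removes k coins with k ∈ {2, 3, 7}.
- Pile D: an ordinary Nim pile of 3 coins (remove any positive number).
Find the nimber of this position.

Pile A is a plain Nim pile of size 13, so its Grundy value is 13.
Pile B is a plain Nim pile of size 10, so its Grundy value is 10.
For pile C, compute g(0), g(1), … with moves {2, 3, 7}:
g(0) = mex{} = 0
g(1) = mex{} = 0
g(2) = mex{0} = 1
g(3) = mex{0} = 1
g(4) = mex{0,1} = 2
g(5) = mex{1} = 0
g(6) = mex{1,2} = 0
g(7) = mex{0,2} = 1
g(8) = mex{0} = 1
g(9) = mex{0,1} = 2
g(10) = mex{1} = 0
So g(10) = 0.
Pile D is a plain Nim pile of size 3, so its Grundy value is 3.
The value of a disjunctive sum is the nim-sum of the parts.
Combined value = 13 XOR 10 XOR 0 XOR 3 = 4.

4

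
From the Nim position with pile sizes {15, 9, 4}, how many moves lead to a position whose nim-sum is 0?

1

Compute the nim-sum pairwise:
15 XOR 9 = 6
6 XOR 4 = 2
The overall nim-sum is X = 2. A pile of size p has a winning move iff p XOR X < p (reduce it to p XOR X).
  15: 15 XOR 2 = 13 < 15 — winning move (to 13).
  9: 9 XOR 2 = 11 ≥ 9 — no move.
  4: 4 XOR 2 = 6 ≥ 4 — no move.
That gives 1 winning move.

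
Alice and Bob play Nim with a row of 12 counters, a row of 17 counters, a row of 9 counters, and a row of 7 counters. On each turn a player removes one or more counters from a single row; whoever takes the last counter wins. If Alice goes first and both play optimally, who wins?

Write each in binary and XOR column by column:
  01100  (12)
  10001  (17)
  01001  (9)
  00111  (7)
  -----
  10011  (19)
The nim-sum is 19 ≠ 0, so this is an N-position: the player to move can win; Alice has a winning move.

Alice wins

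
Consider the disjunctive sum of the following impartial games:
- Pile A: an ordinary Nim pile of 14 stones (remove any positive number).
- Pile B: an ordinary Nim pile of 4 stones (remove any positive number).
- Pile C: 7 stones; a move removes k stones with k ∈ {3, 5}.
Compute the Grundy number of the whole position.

8

Pile A is a plain Nim pile of size 14, so its Grundy value is 14.
Pile B is a plain Nim pile of size 4, so its Grundy value is 4.
Grundy values for pile C (subtraction set {3, 5}):
k:     0  1  2  3  4  5  6  7
g(k):  0  0  0  1  1  1  2  2
So g(7) = 2.
By the Sprague-Grundy theorem, the Grundy value of a sum of independent games is the XOR of the component values.
Combined value = 14 XOR 4 XOR 2 = 8.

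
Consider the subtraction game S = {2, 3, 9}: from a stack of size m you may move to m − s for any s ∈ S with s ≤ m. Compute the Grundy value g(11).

0

Compute g(0), g(1), … for moves {2, 3, 9}:
g(0) = mex{} = 0
g(1) = mex{} = 0
g(2) = mex{0} = 1
g(3) = mex{0} = 1
g(4) = mex{0,1} = 2
g(5) = mex{1} = 0
g(6) = mex{1,2} = 0
g(7) = mex{0,2} = 1
g(8) = mex{0} = 1
g(9) = mex{0,1} = 2
g(10) = mex{0,1} = 2
g(11) = mex{1,2} = 0
So g(11) = 0.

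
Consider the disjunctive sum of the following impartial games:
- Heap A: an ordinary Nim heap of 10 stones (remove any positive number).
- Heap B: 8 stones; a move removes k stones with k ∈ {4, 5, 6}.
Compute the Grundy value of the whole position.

Heap A is a plain Nim heap of size 10, so its Grundy value is 10.
For heap B, compute g(0), g(1), … with moves {4, 5, 6}:
g(0) = mex{} = 0
g(1) = mex{} = 0
g(2) = mex{} = 0
g(3) = mex{} = 0
g(4) = mex{0} = 1
g(5) = mex{0} = 1
g(6) = mex{0} = 1
g(7) = mex{0} = 1
g(8) = mex{0,1} = 2
So g(8) = 2.
By the Sprague-Grundy theorem, the Grundy value of a sum of independent games is the XOR of the component values.
Combined value = 10 XOR 2 = 8.

8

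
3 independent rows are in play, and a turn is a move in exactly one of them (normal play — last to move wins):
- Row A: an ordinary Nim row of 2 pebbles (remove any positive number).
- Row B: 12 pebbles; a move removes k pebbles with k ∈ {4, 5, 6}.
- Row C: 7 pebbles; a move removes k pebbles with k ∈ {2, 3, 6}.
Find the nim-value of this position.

3

Row A is a plain Nim row of size 2, so its Grundy value is 2.
Grundy values for row B (subtraction set {4, 5, 6}):
k:     0  1  2  3  4  5  6  7  8  9 10 11 12
g(k):  0  0  0  0  1  1  1  1  2  2  0  0  0
So g(12) = 0.
For row C, compute g(0), g(1), … with moves {2, 3, 6}:
g(0) = mex{} = 0
g(1) = mex{} = 0
g(2) = mex{0} = 1
g(3) = mex{0} = 1
g(4) = mex{0,1} = 2
g(5) = mex{1} = 0
g(6) = mex{0,1,2} = 3
g(7) = mex{0,2} = 1
So g(7) = 1.
By the Sprague-Grundy theorem, the Grundy value of a sum of independent games is the XOR of the component values.
Combined value = 2 XOR 0 XOR 1 = 3.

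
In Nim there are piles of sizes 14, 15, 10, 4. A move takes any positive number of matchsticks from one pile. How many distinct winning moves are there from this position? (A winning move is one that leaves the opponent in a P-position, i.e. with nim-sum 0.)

3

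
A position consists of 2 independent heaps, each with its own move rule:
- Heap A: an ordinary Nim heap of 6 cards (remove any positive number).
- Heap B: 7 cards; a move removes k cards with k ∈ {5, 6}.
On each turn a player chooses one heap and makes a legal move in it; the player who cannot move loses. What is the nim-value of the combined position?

Heap A is a plain Nim heap of size 6, so its Grundy value is 6.
Build the Grundy sequence for heap B with g(k) = mex{g(k−s) : s ∈ {5, 6}, s ≤ k}:
k:     0  1  2  3  4  5  6  7
g(k):  0  0  0  0  0  1  1  1
So g(7) = 1.
The value of a disjunctive sum is the nim-sum of the parts.
Combined value = 6 XOR 1 = 7.

7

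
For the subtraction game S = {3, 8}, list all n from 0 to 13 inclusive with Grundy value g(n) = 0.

0, 1, 2, 6, 7, 11, 12, 13

Compute g(0), g(1), … for moves {3, 8}:
k:     0  1  2  3  4  5  6  7  8  9 10 11 12 13
g(k):  0  0  0  1  1  1  0  0  2  1  1  0  0  0
The P-positions (g = 0) in 0..13 are 0, 1, 2, 6, 7, 11, 12, 13.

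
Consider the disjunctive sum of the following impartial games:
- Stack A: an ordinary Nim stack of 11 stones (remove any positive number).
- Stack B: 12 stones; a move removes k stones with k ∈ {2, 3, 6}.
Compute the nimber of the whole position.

10

Stack A is a plain Nim stack of size 11, so its Grundy value is 11.
Build the Grundy sequence for stack B with g(k) = mex{g(k−s) : s ∈ {2, 3, 6}, s ≤ k}:
k:     0  1  2  3  4  5  6  7  8  9 10 11 12
g(k):  0  0  1  1  2  0  3  1  2  0  0  1  1
So g(12) = 1.
By the Sprague-Grundy theorem, the Grundy value of a sum of independent games is the XOR of the component values.
Combined value = 11 XOR 1 = 10.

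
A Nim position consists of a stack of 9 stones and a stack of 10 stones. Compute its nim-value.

Compute the nim-sum pairwise:
9 XOR 10 = 3

3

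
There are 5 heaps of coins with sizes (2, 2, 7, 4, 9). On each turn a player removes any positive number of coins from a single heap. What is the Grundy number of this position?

10

Write each in binary and XOR column by column:
  0010  (2)
  0010  (2)
  0111  (7)
  0100  (4)
  1001  (9)
  ----
  1010  (10)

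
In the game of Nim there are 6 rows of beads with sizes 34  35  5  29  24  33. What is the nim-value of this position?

32

In binary:
  100010  (34)
  100011  (35)
  000101  (5)
  011101  (29)
  011000  (24)
  100001  (33)
  ------
  100000  (32)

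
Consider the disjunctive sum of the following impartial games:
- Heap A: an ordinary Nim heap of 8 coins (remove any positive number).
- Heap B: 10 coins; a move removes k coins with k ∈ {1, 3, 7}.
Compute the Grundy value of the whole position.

8

Heap A is a plain Nim heap of size 8, so its Grundy value is 8.
Grundy values for heap B (subtraction set {1, 3, 7}):
g(0) = mex{} = 0
g(1) = mex{0} = 1
g(2) = mex{1} = 0
g(3) = mex{0} = 1
g(4) = mex{1} = 0
g(5) = mex{0} = 1
g(6) = mex{1} = 0
g(7) = mex{0} = 1
g(8) = mex{1} = 0
g(9) = mex{0} = 1
g(10) = mex{1} = 0
So g(10) = 0.
By the Sprague-Grundy theorem, the Grundy value of a sum of independent games is the XOR of the component values.
Combined value = 8 ⊕ 0 = 8.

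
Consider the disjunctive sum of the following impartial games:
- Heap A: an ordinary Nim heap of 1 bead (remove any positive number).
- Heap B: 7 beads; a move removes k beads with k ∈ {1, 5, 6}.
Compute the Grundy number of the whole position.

Heap A is a plain Nim heap of size 1, so its Grundy value is 1.
Grundy values for heap B (subtraction set {1, 5, 6}):
k:     0  1  2  3  4  5  6  7
g(k):  0  1  0  1  0  1  2  3
So g(7) = 3.
The value of a disjunctive sum is the nim-sum of the parts.
Combined value = 1 XOR 3 = 2.

2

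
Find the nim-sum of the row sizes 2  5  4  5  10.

Nim-sum: 2 XOR 5 XOR 4 XOR 5 XOR 10 = 12.

12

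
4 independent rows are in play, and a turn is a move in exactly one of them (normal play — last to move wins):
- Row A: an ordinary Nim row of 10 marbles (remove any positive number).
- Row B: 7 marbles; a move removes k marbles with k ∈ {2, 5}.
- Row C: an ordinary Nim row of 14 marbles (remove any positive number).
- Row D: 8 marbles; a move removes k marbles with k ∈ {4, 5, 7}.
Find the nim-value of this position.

6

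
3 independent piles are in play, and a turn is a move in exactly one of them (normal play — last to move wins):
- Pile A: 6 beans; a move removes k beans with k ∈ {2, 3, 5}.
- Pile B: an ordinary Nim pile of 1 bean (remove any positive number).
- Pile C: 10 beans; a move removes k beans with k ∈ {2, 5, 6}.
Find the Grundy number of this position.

3

Grundy values for pile A (subtraction set {2, 3, 5}):
g(0) = mex{} = 0
g(1) = mex{} = 0
g(2) = mex{0} = 1
g(3) = mex{0} = 1
g(4) = mex{0,1} = 2
g(5) = mex{0,1} = 2
g(6) = mex{0,1,2} = 3
So g(6) = 3.
Pile B is a plain Nim pile of size 1, so its Grundy value is 1.
For pile C, compute g(0), g(1), … with moves {2, 5, 6}:
g(0) = mex{} = 0
g(1) = mex{} = 0
g(2) = mex{0} = 1
g(3) = mex{0} = 1
g(4) = mex{1} = 0
g(5) = mex{0,1} = 2
g(6) = mex{0} = 1
g(7) = mex{0,1,2} = 3
g(8) = mex{1} = 0
g(9) = mex{0,1,3} = 2
g(10) = mex{0,2} = 1
So g(10) = 1.
The value of a disjunctive sum is the nim-sum of the parts.
Combined value = 3 XOR 1 XOR 1 = 3.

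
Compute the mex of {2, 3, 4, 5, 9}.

0

0 is not in the set, so the mex is 0.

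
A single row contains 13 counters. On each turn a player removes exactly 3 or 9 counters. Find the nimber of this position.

0

Compute g(0), g(1), … for moves {3, 9}:
g(0) = mex{} = 0
g(1) = mex{} = 0
g(2) = mex{} = 0
g(3) = mex{0} = 1
g(4) = mex{0} = 1
g(5) = mex{0} = 1
g(6) = mex{1} = 0
g(7) = mex{1} = 0
g(8) = mex{1} = 0
g(9) = mex{0} = 1
g(10) = mex{0} = 1
g(11) = mex{0} = 1
g(12) = mex{1} = 0
g(13) = mex{1} = 0
So g(13) = 0.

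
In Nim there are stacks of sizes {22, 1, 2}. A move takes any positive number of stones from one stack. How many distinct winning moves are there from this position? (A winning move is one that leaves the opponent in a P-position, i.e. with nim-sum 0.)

1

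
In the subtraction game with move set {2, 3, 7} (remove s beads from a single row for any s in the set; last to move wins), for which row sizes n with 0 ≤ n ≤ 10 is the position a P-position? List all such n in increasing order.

0, 1, 5, 6, 10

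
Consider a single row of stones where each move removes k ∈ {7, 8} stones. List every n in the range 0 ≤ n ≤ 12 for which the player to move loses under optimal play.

0, 1, 2, 3, 4, 5, 6

Build the Grundy sequence with g(k) = mex{g(k−s) : s ∈ {7, 8}, s ≤ k}:
k:     0  1  2  3  4  5  6  7  8  9 10 11 12
g(k):  0  0  0  0  0  0  0  1  1  1  1  1  1
The P-positions (g = 0) in 0..12 are 0, 1, 2, 3, 4, 5, 6.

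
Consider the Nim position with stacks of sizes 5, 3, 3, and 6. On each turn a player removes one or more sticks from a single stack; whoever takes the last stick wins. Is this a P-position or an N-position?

Nim-sum: 5 ⊕ 3 ⊕ 3 ⊕ 6 = 3.
The nim-sum is 3 ≠ 0, so this is an N-position: the player to move can win.

N-position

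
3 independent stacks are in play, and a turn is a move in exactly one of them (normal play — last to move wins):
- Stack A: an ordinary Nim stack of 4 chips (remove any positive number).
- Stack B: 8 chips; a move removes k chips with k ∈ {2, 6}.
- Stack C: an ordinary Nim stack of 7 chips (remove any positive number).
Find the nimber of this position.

Stack A is a plain Nim stack of size 4, so its Grundy value is 4.
Grundy values for stack B (subtraction set {2, 6}):
g(0) = mex{} = 0
g(1) = mex{} = 0
g(2) = mex{0} = 1
g(3) = mex{0} = 1
g(4) = mex{1} = 0
g(5) = mex{1} = 0
g(6) = mex{0} = 1
g(7) = mex{0} = 1
g(8) = mex{1} = 0
So g(8) = 0.
Stack C is a plain Nim stack of size 7, so its Grundy value is 7.
By the Sprague-Grundy theorem, the Grundy value of a sum of independent games is the XOR of the component values.
Combined value = 4 XOR 0 XOR 7 = 3.

3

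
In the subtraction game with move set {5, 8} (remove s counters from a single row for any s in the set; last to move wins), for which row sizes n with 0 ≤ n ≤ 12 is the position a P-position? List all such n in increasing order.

Compute g(0), g(1), … for moves {5, 8}:
k:     0  1  2  3  4  5  6  7  8  9 10 11 12
g(k):  0  0  0  0  0  1  1  1  1  1  2  2  2
The P-positions (g = 0) in 0..12 are 0, 1, 2, 3, 4.

0, 1, 2, 3, 4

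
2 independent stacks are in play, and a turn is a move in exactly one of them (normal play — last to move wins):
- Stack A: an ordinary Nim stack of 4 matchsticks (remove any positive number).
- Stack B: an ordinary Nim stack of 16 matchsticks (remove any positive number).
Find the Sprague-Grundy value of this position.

20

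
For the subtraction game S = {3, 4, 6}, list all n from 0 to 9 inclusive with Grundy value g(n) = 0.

Compute g(0), g(1), … for moves {3, 4, 6}:
g(0) = mex{} = 0
g(1) = mex{} = 0
g(2) = mex{} = 0
g(3) = mex{0} = 1
g(4) = mex{0} = 1
g(5) = mex{0} = 1
g(6) = mex{0,1} = 2
g(7) = mex{0,1} = 2
g(8) = mex{0,1} = 2
g(9) = mex{1,2} = 0
The P-positions (g = 0) in 0..9 are 0, 1, 2, 9.

0, 1, 2, 9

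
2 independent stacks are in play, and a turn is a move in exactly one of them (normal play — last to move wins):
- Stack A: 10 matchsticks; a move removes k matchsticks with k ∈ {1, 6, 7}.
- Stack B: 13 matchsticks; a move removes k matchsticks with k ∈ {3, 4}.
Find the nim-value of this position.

0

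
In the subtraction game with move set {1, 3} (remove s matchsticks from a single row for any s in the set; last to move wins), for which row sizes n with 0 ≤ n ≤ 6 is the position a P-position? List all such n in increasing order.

0, 2, 4, 6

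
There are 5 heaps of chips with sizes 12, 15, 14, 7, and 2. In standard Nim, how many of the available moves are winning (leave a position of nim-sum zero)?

3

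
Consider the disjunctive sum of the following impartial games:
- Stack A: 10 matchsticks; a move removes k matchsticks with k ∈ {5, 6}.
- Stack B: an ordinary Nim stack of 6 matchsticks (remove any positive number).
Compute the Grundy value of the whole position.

Grundy values for stack A (subtraction set {5, 6}):
g(0) = mex{} = 0
g(1) = mex{} = 0
g(2) = mex{} = 0
g(3) = mex{} = 0
g(4) = mex{} = 0
g(5) = mex{0} = 1
g(6) = mex{0} = 1
g(7) = mex{0} = 1
g(8) = mex{0} = 1
g(9) = mex{0} = 1
g(10) = mex{0,1} = 2
So g(10) = 2.
Stack B is a plain Nim stack of size 6, so its Grundy value is 6.
By the Sprague-Grundy theorem, the Grundy value of a sum of independent games is the XOR of the component values.
Combined value = 2 ⊕ 6 = 4.

4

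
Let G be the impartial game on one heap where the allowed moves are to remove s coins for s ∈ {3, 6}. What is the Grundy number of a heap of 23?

Grundy values for subtraction set {3, 6}:
k:     0  1  2  3  4  5  6  7  8  9 10 11 12 13 14 15 16 17 18 19 20 21 22 23
g(k):  0  0  0  1  1  1  2  2  2  0  0  0  1  1  1  2  2  2  0  0  0  1  1  1
So g(23) = 1.

1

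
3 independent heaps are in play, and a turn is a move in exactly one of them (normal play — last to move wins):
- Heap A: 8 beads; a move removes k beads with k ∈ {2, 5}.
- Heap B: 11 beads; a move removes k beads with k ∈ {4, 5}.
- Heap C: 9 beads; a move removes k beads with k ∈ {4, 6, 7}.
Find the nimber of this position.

2

For heap A, compute g(0), g(1), … with moves {2, 5}:
g(0) = mex{} = 0
g(1) = mex{} = 0
g(2) = mex{0} = 1
g(3) = mex{0} = 1
g(4) = mex{1} = 0
g(5) = mex{0,1} = 2
g(6) = mex{0} = 1
g(7) = mex{1,2} = 0
g(8) = mex{1} = 0
So g(8) = 0.
For heap B, compute g(0), g(1), … with moves {4, 5}:
g(0) = mex{} = 0
g(1) = mex{} = 0
g(2) = mex{} = 0
g(3) = mex{} = 0
g(4) = mex{0} = 1
g(5) = mex{0} = 1
g(6) = mex{0} = 1
g(7) = mex{0} = 1
g(8) = mex{0,1} = 2
g(9) = mex{1} = 0
g(10) = mex{1} = 0
g(11) = mex{1} = 0
So g(11) = 0.
Grundy values for heap C (subtraction set {4, 6, 7}):
g(0) = mex{} = 0
g(1) = mex{} = 0
g(2) = mex{} = 0
g(3) = mex{} = 0
g(4) = mex{0} = 1
g(5) = mex{0} = 1
g(6) = mex{0} = 1
g(7) = mex{0} = 1
g(8) = mex{0,1} = 2
g(9) = mex{0,1} = 2
So g(9) = 2.
The value of a disjunctive sum is the nim-sum of the parts.
Combined value = 0 ⊕ 0 ⊕ 2 = 2.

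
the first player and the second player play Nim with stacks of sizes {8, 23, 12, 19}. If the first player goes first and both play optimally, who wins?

the second player wins

Nim-sum: 8 ⊕ 23 ⊕ 12 ⊕ 19 = 0.
The nim-sum is 0, so this is a P-position: the player to move is in a losing position under optimal play; the first player is about to move from it and so loses — the second player wins.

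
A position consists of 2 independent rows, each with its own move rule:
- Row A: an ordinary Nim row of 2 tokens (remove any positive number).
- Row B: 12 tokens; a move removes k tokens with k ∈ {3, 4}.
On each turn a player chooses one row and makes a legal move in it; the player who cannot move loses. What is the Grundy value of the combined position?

3

Row A is a plain Nim row of size 2, so its Grundy value is 2.
Grundy values for row B (subtraction set {3, 4}):
k:     0  1  2  3  4  5  6  7  8  9 10 11 12
g(k):  0  0  0  1  1  1  2  0  0  0  1  1  1
So g(12) = 1.
By the Sprague-Grundy theorem, the Grundy value of a sum of independent games is the XOR of the component values.
Combined value = 2 ⊕ 1 = 3.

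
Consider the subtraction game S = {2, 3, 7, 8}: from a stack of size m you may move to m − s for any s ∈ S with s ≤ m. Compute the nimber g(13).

1

Build the Grundy sequence with g(k) = mex{g(k−s) : s ∈ {2, 3, 7, 8}, s ≤ k}:
g(0) = mex{} = 0
g(1) = mex{} = 0
g(2) = mex{0} = 1
g(3) = mex{0} = 1
g(4) = mex{0,1} = 2
g(5) = mex{1} = 0
g(6) = mex{1,2} = 0
g(7) = mex{0,2} = 1
g(8) = mex{0} = 1
g(9) = mex{0,1} = 2
g(10) = mex{1} = 0
g(11) = mex{1,2} = 0
g(12) = mex{0,2} = 1
g(13) = mex{0} = 1
So g(13) = 1.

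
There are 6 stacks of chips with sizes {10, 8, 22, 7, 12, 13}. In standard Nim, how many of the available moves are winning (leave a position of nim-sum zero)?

1

Compute the nim-sum pairwise:
10 ⊕ 8 = 2
2 ⊕ 22 = 20
20 ⊕ 7 = 19
19 ⊕ 12 = 31
31 ⊕ 13 = 18
The overall nim-sum is X = 18. A stack of size p has a winning move iff p XOR X < p (reduce it to p XOR X).
  10: 10 XOR 18 = 24 ≥ 10 — no move.
  8: 8 XOR 18 = 26 ≥ 8 — no move.
  22: 22 XOR 18 = 4 < 22 — winning move (to 4).
  7: 7 XOR 18 = 21 ≥ 7 — no move.
  12: 12 XOR 18 = 30 ≥ 12 — no move.
  13: 13 XOR 18 = 31 ≥ 13 — no move.
That gives 1 winning move.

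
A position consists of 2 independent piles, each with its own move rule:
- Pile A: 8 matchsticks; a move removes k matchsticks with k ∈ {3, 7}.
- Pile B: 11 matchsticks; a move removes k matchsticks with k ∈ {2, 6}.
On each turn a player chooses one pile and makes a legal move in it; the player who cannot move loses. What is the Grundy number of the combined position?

Build the Grundy sequence for pile A with g(k) = mex{g(k−s) : s ∈ {3, 7}, s ≤ k}:
g(0) = mex{} = 0
g(1) = mex{} = 0
g(2) = mex{} = 0
g(3) = mex{0} = 1
g(4) = mex{0} = 1
g(5) = mex{0} = 1
g(6) = mex{1} = 0
g(7) = mex{0,1} = 2
g(8) = mex{0,1} = 2
So g(8) = 2.
Build the Grundy sequence for pile B with g(k) = mex{g(k−s) : s ∈ {2, 6}, s ≤ k}:
k:     0  1  2  3  4  5  6  7  8  9 10 11
g(k):  0  0  1  1  0  0  1  1  0  0  1  1
So g(11) = 1.
By the Sprague-Grundy theorem, the Grundy value of a sum of independent games is the XOR of the component values.
Combined value = 2 XOR 1 = 3.

3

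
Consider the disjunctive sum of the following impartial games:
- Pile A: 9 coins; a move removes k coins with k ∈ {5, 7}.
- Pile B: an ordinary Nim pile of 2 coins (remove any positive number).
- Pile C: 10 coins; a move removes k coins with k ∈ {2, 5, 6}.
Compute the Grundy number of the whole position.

Build the Grundy sequence for pile A with g(k) = mex{g(k−s) : s ∈ {5, 7}, s ≤ k}:
g(0) = mex{} = 0
g(1) = mex{} = 0
g(2) = mex{} = 0
g(3) = mex{} = 0
g(4) = mex{} = 0
g(5) = mex{0} = 1
g(6) = mex{0} = 1
g(7) = mex{0} = 1
g(8) = mex{0} = 1
g(9) = mex{0} = 1
So g(9) = 1.
Pile B is a plain Nim pile of size 2, so its Grundy value is 2.
For pile C, compute g(0), g(1), … with moves {2, 5, 6}:
k:     0  1  2  3  4  5  6  7  8  9 10
g(k):  0  0  1  1  0  2  1  3  0  2  1
So g(10) = 1.
The value of a disjunctive sum is the nim-sum of the parts.
Combined value = 1 XOR 2 XOR 1 = 2.

2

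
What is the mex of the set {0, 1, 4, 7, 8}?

The values 0, 1 are all present; 2 is the first non-negative integer missing from the set.

2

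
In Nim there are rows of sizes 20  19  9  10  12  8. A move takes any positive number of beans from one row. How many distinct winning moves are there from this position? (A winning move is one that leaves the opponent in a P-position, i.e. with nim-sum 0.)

0

Compute the nim-sum pairwise:
20 ⊕ 19 = 7
7 ⊕ 9 = 14
14 ⊕ 10 = 4
4 ⊕ 12 = 8
8 ⊕ 8 = 0
The nim-sum is already 0, so every move leaves a nonzero nim-sum — there are no winning moves.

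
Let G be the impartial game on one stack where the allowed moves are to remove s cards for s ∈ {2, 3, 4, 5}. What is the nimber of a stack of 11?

Build the Grundy sequence with g(k) = mex{g(k−s) : s ∈ {2, 3, 4, 5}, s ≤ k}:
g(0) = mex{} = 0
g(1) = mex{} = 0
g(2) = mex{0} = 1
g(3) = mex{0} = 1
g(4) = mex{0,1} = 2
g(5) = mex{0,1} = 2
g(6) = mex{0,1,2} = 3
g(7) = mex{1,2} = 0
g(8) = mex{1,2,3} = 0
g(9) = mex{0,2,3} = 1
g(10) = mex{0,2,3} = 1
g(11) = mex{0,1,3} = 2
So g(11) = 2.

2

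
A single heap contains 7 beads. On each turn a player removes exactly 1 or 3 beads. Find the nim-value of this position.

1

Compute g(0), g(1), … for moves {1, 3}:
g(0) = mex{} = 0
g(1) = mex{0} = 1
g(2) = mex{1} = 0
g(3) = mex{0} = 1
g(4) = mex{1} = 0
g(5) = mex{0} = 1
g(6) = mex{1} = 0
g(7) = mex{0} = 1
So g(7) = 1.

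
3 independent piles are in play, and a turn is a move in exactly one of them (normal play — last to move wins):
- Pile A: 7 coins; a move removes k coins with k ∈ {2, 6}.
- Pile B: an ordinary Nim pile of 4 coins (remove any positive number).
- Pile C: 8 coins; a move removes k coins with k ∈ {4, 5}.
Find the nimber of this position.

Grundy values for pile A (subtraction set {2, 6}):
k:     0  1  2  3  4  5  6  7
g(k):  0  0  1  1  0  0  1  1
So g(7) = 1.
Pile B is a plain Nim pile of size 4, so its Grundy value is 4.
Build the Grundy sequence for pile C with g(k) = mex{g(k−s) : s ∈ {4, 5}, s ≤ k}:
k:     0  1  2  3  4  5  6  7  8
g(k):  0  0  0  0  1  1  1  1  2
So g(8) = 2.
The value of a disjunctive sum is the nim-sum of the parts.
Combined value = 1 ⊕ 4 ⊕ 2 = 7.

7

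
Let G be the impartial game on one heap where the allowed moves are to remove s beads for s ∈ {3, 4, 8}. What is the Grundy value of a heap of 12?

0

Grundy values for subtraction set {3, 4, 8}:
k:     0  1  2  3  4  5  6  7  8  9 10 11 12
g(k):  0  0  0  1  1  1  2  0  2  3  1  3  0
So g(12) = 0.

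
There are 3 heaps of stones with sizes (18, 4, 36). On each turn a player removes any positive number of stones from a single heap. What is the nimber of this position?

50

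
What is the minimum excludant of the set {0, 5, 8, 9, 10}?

0 is in the set but 1 is not, so the mex is 1.

1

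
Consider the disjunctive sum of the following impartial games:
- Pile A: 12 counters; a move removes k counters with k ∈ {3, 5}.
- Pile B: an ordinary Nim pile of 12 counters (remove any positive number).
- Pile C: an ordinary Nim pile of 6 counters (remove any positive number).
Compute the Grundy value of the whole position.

11

For pile A, compute g(0), g(1), … with moves {3, 5}:
g(0) = mex{} = 0
g(1) = mex{} = 0
g(2) = mex{} = 0
g(3) = mex{0} = 1
g(4) = mex{0} = 1
g(5) = mex{0} = 1
g(6) = mex{0,1} = 2
g(7) = mex{0,1} = 2
g(8) = mex{1} = 0
g(9) = mex{1,2} = 0
g(10) = mex{1,2} = 0
g(11) = mex{0,2} = 1
g(12) = mex{0,2} = 1
So g(12) = 1.
Pile B is a plain Nim pile of size 12, so its Grundy value is 12.
Pile C is a plain Nim pile of size 6, so its Grundy value is 6.
The value of a disjunctive sum is the nim-sum of the parts.
Combined value = 1 XOR 12 XOR 6 = 11.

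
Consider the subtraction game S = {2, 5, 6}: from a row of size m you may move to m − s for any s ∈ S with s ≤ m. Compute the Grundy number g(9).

Grundy values for subtraction set {2, 5, 6}:
k:     0  1  2  3  4  5  6  7  8  9
g(k):  0  0  1  1  0  2  1  3  0  2
So g(9) = 2.

2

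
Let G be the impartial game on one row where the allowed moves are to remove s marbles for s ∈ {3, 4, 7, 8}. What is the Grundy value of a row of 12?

0

Build the Grundy sequence with g(k) = mex{g(k−s) : s ∈ {3, 4, 7, 8}, s ≤ k}:
k:     0  1  2  3  4  5  6  7  8  9 10 11 12
g(k):  0  0  0  1  1  1  2  2  2  3  3  0  0
So g(12) = 0.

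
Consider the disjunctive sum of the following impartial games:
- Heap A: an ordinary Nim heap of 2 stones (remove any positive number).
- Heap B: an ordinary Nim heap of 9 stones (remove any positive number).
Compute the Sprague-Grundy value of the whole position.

11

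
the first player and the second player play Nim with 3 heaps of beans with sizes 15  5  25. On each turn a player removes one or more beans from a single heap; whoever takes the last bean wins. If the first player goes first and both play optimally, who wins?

the first player wins

Write each in binary and XOR column by column:
  01111  (15)
  00101  (5)
  11001  (25)
  -----
  10011  (19)
The nim-sum is 19 ≠ 0, so this is an N-position: the player to move can win; the first player has a winning move.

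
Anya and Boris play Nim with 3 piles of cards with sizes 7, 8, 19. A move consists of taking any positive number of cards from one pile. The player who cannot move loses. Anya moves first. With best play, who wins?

Compute the nim-sum pairwise:
7 ⊕ 8 = 15
15 ⊕ 19 = 28
The nim-sum is 28 ≠ 0, so this is an N-position: the player to move can win; Anya has a winning move.

Anya wins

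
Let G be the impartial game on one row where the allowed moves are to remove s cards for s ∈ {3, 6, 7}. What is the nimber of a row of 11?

Build the Grundy sequence with g(k) = mex{g(k−s) : s ∈ {3, 6, 7}, s ≤ k}:
k:     0  1  2  3  4  5  6  7  8  9 10 11
g(k):  0  0  0  1  1  1  2  2  2  3  0  0
So g(11) = 0.

0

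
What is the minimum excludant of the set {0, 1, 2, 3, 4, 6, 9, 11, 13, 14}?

The values 0, 1, 2, 3, 4 are all present; 5 is the first non-negative integer missing from the set.

5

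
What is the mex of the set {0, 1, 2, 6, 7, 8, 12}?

3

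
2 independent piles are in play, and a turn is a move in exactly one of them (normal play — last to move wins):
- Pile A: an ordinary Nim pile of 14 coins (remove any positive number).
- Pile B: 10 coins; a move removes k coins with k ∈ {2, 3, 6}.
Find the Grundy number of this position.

14

Pile A is a plain Nim pile of size 14, so its Grundy value is 14.
Build the Grundy sequence for pile B with g(k) = mex{g(k−s) : s ∈ {2, 3, 6}, s ≤ k}:
k:     0  1  2  3  4  5  6  7  8  9 10
g(k):  0  0  1  1  2  0  3  1  2  0  0
So g(10) = 0.
The value of a disjunctive sum is the nim-sum of the parts.
Combined value = 14 XOR 0 = 14.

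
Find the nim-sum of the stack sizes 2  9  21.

Write each in binary and XOR column by column:
  00010  (2)
  01001  (9)
  10101  (21)
  -----
  11110  (30)

30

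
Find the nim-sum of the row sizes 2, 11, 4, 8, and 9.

Bitwise XOR of the heap sizes:
  0010  (2)
  1011  (11)
  0100  (4)
  1000  (8)
  1001  (9)
  ----
  1100  (12)

12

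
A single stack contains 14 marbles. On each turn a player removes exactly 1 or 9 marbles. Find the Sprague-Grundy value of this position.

Compute g(0), g(1), … for moves {1, 9}:
g(0) = mex{} = 0
g(1) = mex{0} = 1
g(2) = mex{1} = 0
g(3) = mex{0} = 1
g(4) = mex{1} = 0
g(5) = mex{0} = 1
g(6) = mex{1} = 0
g(7) = mex{0} = 1
g(8) = mex{1} = 0
g(9) = mex{0} = 1
g(10) = mex{1} = 0
g(11) = mex{0} = 1
g(12) = mex{1} = 0
g(13) = mex{0} = 1
g(14) = mex{1} = 0
So g(14) = 0.

0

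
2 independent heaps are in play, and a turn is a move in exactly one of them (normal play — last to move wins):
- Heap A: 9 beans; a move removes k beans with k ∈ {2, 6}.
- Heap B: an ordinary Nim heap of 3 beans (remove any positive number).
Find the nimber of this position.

Grundy values for heap A (subtraction set {2, 6}):
k:     0  1  2  3  4  5  6  7  8  9
g(k):  0  0  1  1  0  0  1  1  0  0
So g(9) = 0.
Heap B is a plain Nim heap of size 3, so its Grundy value is 3.
The value of a disjunctive sum is the nim-sum of the parts.
Combined value = 0 ⊕ 3 = 3.

3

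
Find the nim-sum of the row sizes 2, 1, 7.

4

Compute the nim-sum pairwise:
2 ⊕ 1 = 3
3 ⊕ 7 = 4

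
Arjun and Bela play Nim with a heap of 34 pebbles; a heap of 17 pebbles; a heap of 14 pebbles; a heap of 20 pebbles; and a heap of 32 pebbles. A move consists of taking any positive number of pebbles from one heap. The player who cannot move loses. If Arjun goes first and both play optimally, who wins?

Arjun wins

Nim-sum: 34 XOR 17 XOR 14 XOR 20 XOR 32 = 9.
The nim-sum is 9 ≠ 0, so this is an N-position: the player to move can win; Arjun has a winning move.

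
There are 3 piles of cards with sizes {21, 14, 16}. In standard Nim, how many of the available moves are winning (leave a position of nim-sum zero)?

Nim-sum: 21 XOR 14 XOR 16 = 11.
The overall nim-sum is X = 11. A pile of size p has a winning move iff p XOR X < p (reduce it to p XOR X).
  21: 21 XOR 11 = 30 ≥ 21 — no move.
  14: 14 XOR 11 = 5 < 14 — winning move (to 5).
  16: 16 XOR 11 = 27 ≥ 16 — no move.
That gives 1 winning move.

1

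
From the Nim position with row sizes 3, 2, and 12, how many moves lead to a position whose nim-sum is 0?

Compute the nim-sum pairwise:
3 XOR 2 = 1
1 XOR 12 = 13
The overall nim-sum is X = 13. A row of size p has a winning move iff p XOR X < p (reduce it to p XOR X).
  3: 3 XOR 13 = 14 ≥ 3 — no move.
  2: 2 XOR 13 = 15 ≥ 2 — no move.
  12: 12 XOR 13 = 1 < 12 — winning move (to 1).
That gives 1 winning move.

1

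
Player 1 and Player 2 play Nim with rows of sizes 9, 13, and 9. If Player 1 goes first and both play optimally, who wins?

Player 1 wins

Compute the nim-sum pairwise:
9 XOR 13 = 4
4 XOR 9 = 13
The nim-sum is 13 ≠ 0, so this is an N-position: the player to move can win; Player 1 has a winning move.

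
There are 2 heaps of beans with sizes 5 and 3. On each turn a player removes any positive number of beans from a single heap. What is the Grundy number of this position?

6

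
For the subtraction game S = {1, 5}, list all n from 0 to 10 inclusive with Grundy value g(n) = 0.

Compute g(0), g(1), … for moves {1, 5}:
k:     0  1  2  3  4  5  6  7  8  9 10
g(k):  0  1  0  1  0  1  0  1  0  1  0
The P-positions (g = 0) in 0..10 are 0, 2, 4, 6, 8, 10.

0, 2, 4, 6, 8, 10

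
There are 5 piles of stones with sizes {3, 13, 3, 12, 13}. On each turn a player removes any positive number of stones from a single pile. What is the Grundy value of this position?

12

Compute the nim-sum pairwise:
3 ^ 13 = 14
14 ^ 3 = 13
13 ^ 12 = 1
1 ^ 13 = 12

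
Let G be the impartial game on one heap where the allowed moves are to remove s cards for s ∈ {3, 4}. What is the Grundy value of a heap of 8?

0

Grundy values for subtraction set {3, 4}:
k:     0  1  2  3  4  5  6  7  8
g(k):  0  0  0  1  1  1  2  0  0
So g(8) = 0.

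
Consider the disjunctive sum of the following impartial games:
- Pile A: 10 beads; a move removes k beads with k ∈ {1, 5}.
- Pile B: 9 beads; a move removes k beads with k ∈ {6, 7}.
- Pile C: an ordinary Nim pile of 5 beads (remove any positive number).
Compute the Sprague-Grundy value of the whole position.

4

Build the Grundy sequence for pile A with g(k) = mex{g(k−s) : s ∈ {1, 5}, s ≤ k}:
g(0) = mex{} = 0
g(1) = mex{0} = 1
g(2) = mex{1} = 0
g(3) = mex{0} = 1
g(4) = mex{1} = 0
g(5) = mex{0} = 1
g(6) = mex{1} = 0
g(7) = mex{0} = 1
g(8) = mex{1} = 0
g(9) = mex{0} = 1
g(10) = mex{1} = 0
So g(10) = 0.
For pile B, compute g(0), g(1), … with moves {6, 7}:
g(0) = mex{} = 0
g(1) = mex{} = 0
g(2) = mex{} = 0
g(3) = mex{} = 0
g(4) = mex{} = 0
g(5) = mex{} = 0
g(6) = mex{0} = 1
g(7) = mex{0} = 1
g(8) = mex{0} = 1
g(9) = mex{0} = 1
So g(9) = 1.
Pile C is a plain Nim pile of size 5, so its Grundy value is 5.
By the Sprague-Grundy theorem, the Grundy value of a sum of independent games is the XOR of the component values.
Combined value = 0 ⊕ 1 ⊕ 5 = 4.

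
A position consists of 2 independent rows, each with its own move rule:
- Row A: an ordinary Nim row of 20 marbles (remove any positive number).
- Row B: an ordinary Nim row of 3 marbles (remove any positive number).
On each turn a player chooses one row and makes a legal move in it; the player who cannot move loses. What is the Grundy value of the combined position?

Row A is a plain Nim row of size 20, so its Grundy value is 20.
Row B is a plain Nim row of size 3, so its Grundy value is 3.
The value of a disjunctive sum is the nim-sum of the parts.
Combined value = 20 ⊕ 3 = 23.

23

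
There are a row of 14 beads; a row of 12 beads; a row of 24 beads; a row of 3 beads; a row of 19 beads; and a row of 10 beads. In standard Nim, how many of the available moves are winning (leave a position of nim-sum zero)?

Compute the nim-sum pairwise:
14 ⊕ 12 = 2
2 ⊕ 24 = 26
26 ⊕ 3 = 25
25 ⊕ 19 = 10
10 ⊕ 10 = 0
The nim-sum is already 0, so every move leaves a nonzero nim-sum — there are no winning moves.

0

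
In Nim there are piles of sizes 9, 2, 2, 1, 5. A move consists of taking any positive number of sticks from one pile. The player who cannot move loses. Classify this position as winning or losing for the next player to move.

Nim-sum: 9 ^ 2 ^ 2 ^ 1 ^ 5 = 13.
The nim-sum is 13 ≠ 0, so this is an N-position: the player to move can win.

Winning position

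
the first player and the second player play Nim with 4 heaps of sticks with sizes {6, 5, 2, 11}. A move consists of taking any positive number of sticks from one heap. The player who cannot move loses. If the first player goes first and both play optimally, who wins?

the first player wins

Write each in binary and XOR column by column:
  0110  (6)
  0101  (5)
  0010  (2)
  1011  (11)
  ----
  1010  (10)
The nim-sum is 10 ≠ 0, so this is an N-position: the player to move can win; the first player has a winning move.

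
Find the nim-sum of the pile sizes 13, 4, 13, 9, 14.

Nim-sum: 13 ⊕ 4 ⊕ 13 ⊕ 9 ⊕ 14 = 3.

3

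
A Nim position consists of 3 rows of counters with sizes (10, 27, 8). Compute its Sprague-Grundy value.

25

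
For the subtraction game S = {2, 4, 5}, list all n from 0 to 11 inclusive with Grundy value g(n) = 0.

0, 1, 7, 8

Grundy values for subtraction set {2, 4, 5}:
g(0) = mex{} = 0
g(1) = mex{} = 0
g(2) = mex{0} = 1
g(3) = mex{0} = 1
g(4) = mex{0,1} = 2
g(5) = mex{0,1} = 2
g(6) = mex{0,1,2} = 3
g(7) = mex{1,2} = 0
g(8) = mex{1,2,3} = 0
g(9) = mex{0,2} = 1
g(10) = mex{0,2,3} = 1
g(11) = mex{0,1,3} = 2
The P-positions (g = 0) in 0..11 are 0, 1, 7, 8.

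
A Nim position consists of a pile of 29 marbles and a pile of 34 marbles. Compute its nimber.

63

In binary:
  011101  (29)
  100010  (34)
  ------
  111111  (63)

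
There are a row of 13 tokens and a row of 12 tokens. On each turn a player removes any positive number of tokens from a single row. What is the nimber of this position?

1

In binary:
  1101  (13)
  1100  (12)
  ----
  0001  (1)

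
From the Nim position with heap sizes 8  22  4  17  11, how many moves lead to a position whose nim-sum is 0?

0

Nim-sum: 8 ^ 22 ^ 4 ^ 17 ^ 11 = 0.
The nim-sum is already 0, so every move leaves a nonzero nim-sum — there are no winning moves.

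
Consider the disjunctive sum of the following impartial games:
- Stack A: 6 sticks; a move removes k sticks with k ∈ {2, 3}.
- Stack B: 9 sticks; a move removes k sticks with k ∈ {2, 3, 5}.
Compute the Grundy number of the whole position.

1

For stack A, compute g(0), g(1), … with moves {2, 3}:
g(0) = mex{} = 0
g(1) = mex{} = 0
g(2) = mex{0} = 1
g(3) = mex{0} = 1
g(4) = mex{0,1} = 2
g(5) = mex{1} = 0
g(6) = mex{1,2} = 0
So g(6) = 0.
For stack B, compute g(0), g(1), … with moves {2, 3, 5}:
g(0) = mex{} = 0
g(1) = mex{} = 0
g(2) = mex{0} = 1
g(3) = mex{0} = 1
g(4) = mex{0,1} = 2
g(5) = mex{0,1} = 2
g(6) = mex{0,1,2} = 3
g(7) = mex{1,2} = 0
g(8) = mex{1,2,3} = 0
g(9) = mex{0,2,3} = 1
So g(9) = 1.
The value of a disjunctive sum is the nim-sum of the parts.
Combined value = 0 XOR 1 = 1.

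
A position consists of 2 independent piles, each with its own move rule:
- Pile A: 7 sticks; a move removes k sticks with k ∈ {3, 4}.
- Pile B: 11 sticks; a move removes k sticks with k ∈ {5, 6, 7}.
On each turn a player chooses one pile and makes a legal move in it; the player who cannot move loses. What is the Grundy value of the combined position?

2

For pile A, compute g(0), g(1), … with moves {3, 4}:
g(0) = mex{} = 0
g(1) = mex{} = 0
g(2) = mex{} = 0
g(3) = mex{0} = 1
g(4) = mex{0} = 1
g(5) = mex{0} = 1
g(6) = mex{0,1} = 2
g(7) = mex{1} = 0
So g(7) = 0.
Grundy values for pile B (subtraction set {5, 6, 7}):
g(0) = mex{} = 0
g(1) = mex{} = 0
g(2) = mex{} = 0
g(3) = mex{} = 0
g(4) = mex{} = 0
g(5) = mex{0} = 1
g(6) = mex{0} = 1
g(7) = mex{0} = 1
g(8) = mex{0} = 1
g(9) = mex{0} = 1
g(10) = mex{0,1} = 2
g(11) = mex{0,1} = 2
So g(11) = 2.
The value of a disjunctive sum is the nim-sum of the parts.
Combined value = 0 XOR 2 = 2.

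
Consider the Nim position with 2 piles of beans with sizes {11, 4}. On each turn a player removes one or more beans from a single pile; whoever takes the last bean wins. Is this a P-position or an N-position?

N-position

Bitwise XOR of the heap sizes:
  1011  (11)
  0100  (4)
  ----
  1111  (15)
The nim-sum is 15 ≠ 0, so this is an N-position: the player to move can win.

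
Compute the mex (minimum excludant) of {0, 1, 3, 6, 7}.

2

The values 0, 1 are all present; 2 is the first non-negative integer missing from the set.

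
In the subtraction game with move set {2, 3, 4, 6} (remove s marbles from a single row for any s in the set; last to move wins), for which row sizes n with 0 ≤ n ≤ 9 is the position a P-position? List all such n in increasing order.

0, 1, 8, 9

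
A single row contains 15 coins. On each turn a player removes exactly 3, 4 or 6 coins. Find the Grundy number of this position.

2

Grundy values for subtraction set {3, 4, 6}:
k:     0  1  2  3  4  5  6  7  8  9 10 11 12 13 14 15
g(k):  0  0  0  1  1  1  2  2  2  0  0  0  1  1  1  2
So g(15) = 2.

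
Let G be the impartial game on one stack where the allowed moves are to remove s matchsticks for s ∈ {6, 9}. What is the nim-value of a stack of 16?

Compute g(0), g(1), … for moves {6, 9}:
k:     0  1  2  3  4  5  6  7  8  9 10 11 12 13 14 15 16
g(k):  0  0  0  0  0  0  1  1  1  1  1  1  2  2  2  0  0
So g(16) = 0.

0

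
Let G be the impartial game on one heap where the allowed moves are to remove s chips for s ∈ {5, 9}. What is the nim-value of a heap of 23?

Grundy values for subtraction set {5, 9}:
k:     0  1  2  3  4  5  6  7  8  9 10 11 12 13 14 15 16 17 18 19 20 21 22 23
g(k):  0  0  0  0  0  1  1  1  1  1  2  2  2  2  0  0  0  0  0  1  1  1  1  1
So g(23) = 1.

1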